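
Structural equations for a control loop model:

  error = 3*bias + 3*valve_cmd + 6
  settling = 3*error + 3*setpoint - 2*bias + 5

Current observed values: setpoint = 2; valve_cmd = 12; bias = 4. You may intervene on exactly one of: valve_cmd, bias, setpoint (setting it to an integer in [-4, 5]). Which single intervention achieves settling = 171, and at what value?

set setpoint = 4

Intervening on valve_cmd: settling = 9*valve_cmd + 57. Reaching 171 requires valve_cmd = 38/3, not an integer.
Intervening on bias: settling = 7*bias + 137. Reaching 171 requires bias = 34/7, not an integer.
Intervening on setpoint: with other inputs at their observed values, settling = 3*setpoint + 159. Solving for 171 gives setpoint = 4, within [-4, 5].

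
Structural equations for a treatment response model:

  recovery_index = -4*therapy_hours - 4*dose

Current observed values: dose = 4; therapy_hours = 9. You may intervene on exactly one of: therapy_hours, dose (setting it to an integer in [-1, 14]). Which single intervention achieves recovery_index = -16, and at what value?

Intervening on therapy_hours: with other inputs at their observed values, recovery_index = -4*therapy_hours - 16. Solving for -16 gives therapy_hours = 0, within [-1, 14].
Intervening on dose: recovery_index = -4*dose - 36. Reaching -16 requires dose = -5, outside [-1, 14].

set therapy_hours = 0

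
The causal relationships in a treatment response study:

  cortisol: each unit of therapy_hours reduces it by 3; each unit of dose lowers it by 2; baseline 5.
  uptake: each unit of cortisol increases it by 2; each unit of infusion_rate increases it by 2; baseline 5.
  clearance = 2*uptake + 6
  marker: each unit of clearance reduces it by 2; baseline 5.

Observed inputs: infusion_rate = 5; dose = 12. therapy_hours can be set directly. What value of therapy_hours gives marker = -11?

therapy_hours = -4

Substituting into the cortisol equation gives cortisol = -3*therapy_hours - 19.
Substituting into the uptake equation gives uptake = -6*therapy_hours - 23.
Substituting into the clearance equation gives clearance = -12*therapy_hours - 40.
Substituting into the marker equation gives marker = 24*therapy_hours + 85.
Solve 24*therapy_hours + 85 = -11: therapy_hours = (-11 - 85) / 24 = -4.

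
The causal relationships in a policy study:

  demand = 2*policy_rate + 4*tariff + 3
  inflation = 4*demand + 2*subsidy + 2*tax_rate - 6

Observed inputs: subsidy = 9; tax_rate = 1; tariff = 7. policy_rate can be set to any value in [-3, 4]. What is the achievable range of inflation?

114 to 170

Substituting into the demand equation gives demand = 2*policy_rate + 31.
Substituting into the inflation equation gives inflation = 8*policy_rate + 138.
Linear in policy_rate, so extremes are at the endpoints: policy_rate = -3 gives inflation = 114; policy_rate = 4 gives inflation = 170.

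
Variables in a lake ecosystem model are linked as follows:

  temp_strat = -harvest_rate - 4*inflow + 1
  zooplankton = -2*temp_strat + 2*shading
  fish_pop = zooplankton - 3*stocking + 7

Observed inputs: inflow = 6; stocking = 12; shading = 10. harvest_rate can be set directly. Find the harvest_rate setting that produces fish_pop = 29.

harvest_rate = -4

Substituting into the temp_strat equation gives temp_strat = -harvest_rate - 23.
Substituting into the zooplankton equation gives zooplankton = 2*harvest_rate + 66.
So fish_pop = 2*harvest_rate + 37.
Solve 2*harvest_rate + 37 = 29: harvest_rate = (29 - 37) / 2 = -4.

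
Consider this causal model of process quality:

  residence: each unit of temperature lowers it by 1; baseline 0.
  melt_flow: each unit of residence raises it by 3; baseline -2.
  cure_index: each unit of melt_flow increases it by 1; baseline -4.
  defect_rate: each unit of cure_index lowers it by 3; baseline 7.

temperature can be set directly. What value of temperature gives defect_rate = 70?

Substituting into the melt_flow equation gives melt_flow = -3*temperature - 2.
Substituting into the cure_index equation gives cure_index = -3*temperature - 6.
This gives defect_rate = 9*temperature + 25.
Solve 9*temperature + 25 = 70: temperature = (70 - 25) / 9 = 5.

temperature = 5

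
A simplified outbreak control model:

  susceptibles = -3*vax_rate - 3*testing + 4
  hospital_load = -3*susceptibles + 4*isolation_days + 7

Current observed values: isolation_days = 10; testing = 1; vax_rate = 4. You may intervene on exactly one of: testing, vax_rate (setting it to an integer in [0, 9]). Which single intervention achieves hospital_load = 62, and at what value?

Intervening on testing: hospital_load = 9*testing + 71. Reaching 62 requires testing = -1, outside [0, 9].
Intervening on vax_rate: with other inputs at their observed values, hospital_load = 9*vax_rate + 44. Solving for 62 gives vax_rate = 2, within [0, 9].

set vax_rate = 2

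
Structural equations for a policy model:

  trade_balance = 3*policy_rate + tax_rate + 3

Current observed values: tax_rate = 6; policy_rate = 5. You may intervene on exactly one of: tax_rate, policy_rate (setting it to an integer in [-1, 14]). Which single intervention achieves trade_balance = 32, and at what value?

Intervening on tax_rate: with other inputs at their observed values, trade_balance = tax_rate + 18. Solving for 32 gives tax_rate = 14, within [-1, 14].
Intervening on policy_rate: trade_balance = 3*policy_rate + 9. Reaching 32 requires policy_rate = 23/3, not an integer.

set tax_rate = 14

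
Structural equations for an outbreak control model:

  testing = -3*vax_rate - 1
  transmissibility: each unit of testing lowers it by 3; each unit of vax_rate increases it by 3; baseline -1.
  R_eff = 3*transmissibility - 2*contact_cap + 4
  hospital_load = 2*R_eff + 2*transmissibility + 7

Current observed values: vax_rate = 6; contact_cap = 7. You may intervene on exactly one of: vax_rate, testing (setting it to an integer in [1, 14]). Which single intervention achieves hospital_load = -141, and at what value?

Intervening on vax_rate: hospital_load = 96*vax_rate + 3. Reaching -141 requires vax_rate = -3/2, not an integer.
Intervening on testing: with other inputs at their observed values, hospital_load = -24*testing + 123. Solving for -141 gives testing = 11, within [1, 14].

set testing = 11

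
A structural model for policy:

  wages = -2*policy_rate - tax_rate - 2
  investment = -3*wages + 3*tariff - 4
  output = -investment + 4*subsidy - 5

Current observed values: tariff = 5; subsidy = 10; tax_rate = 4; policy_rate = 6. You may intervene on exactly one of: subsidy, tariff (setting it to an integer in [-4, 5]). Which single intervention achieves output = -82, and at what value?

set subsidy = -3

Intervening on subsidy: with other inputs at their observed values, output = 4*subsidy - 70. Solving for -82 gives subsidy = -3, within [-4, 5].
Intervening on tariff: output = -3*tariff - 15. Reaching -82 requires tariff = 67/3, not an integer.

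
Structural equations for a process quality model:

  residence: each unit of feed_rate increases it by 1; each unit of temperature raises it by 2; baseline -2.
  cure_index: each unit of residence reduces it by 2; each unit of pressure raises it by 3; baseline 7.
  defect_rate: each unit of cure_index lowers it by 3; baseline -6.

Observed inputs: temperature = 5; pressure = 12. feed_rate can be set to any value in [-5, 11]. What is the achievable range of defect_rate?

Substituting into the residence equation gives residence = feed_rate + 8.
Substituting into the cure_index equation gives cure_index = -2*feed_rate + 27.
defect_rate becomes 6*feed_rate - 87.
Linear in feed_rate, so extremes are at the endpoints: feed_rate = -5 gives defect_rate = -117; feed_rate = 11 gives defect_rate = -21.

-117 to -21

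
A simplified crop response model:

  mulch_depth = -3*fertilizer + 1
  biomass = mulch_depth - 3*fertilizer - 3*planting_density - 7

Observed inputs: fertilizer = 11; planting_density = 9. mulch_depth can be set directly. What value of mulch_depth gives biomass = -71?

Intervening on mulch_depth fixes its value directly, overriding its dependence on fertilizer.
Substituting into the biomass equation gives biomass = mulch_depth - 67.
Solve mulch_depth - 67 = -71: mulch_depth = (-71 + 67) / 1 = -4.

mulch_depth = -4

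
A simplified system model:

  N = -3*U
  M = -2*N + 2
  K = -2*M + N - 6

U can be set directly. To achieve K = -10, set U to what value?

U = 0

Substituting into the M equation gives M = 6*U + 2.
This gives K = -15*U - 10.
Solve -15*U - 10 = -10: U = (-10 + 10) / -15 = 0.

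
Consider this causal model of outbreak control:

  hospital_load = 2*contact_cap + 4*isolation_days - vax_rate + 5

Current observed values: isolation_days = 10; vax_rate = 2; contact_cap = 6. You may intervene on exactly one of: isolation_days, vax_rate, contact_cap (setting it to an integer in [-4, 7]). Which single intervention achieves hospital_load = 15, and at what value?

Intervening on isolation_days: with other inputs at their observed values, hospital_load = 4*isolation_days + 15. Solving for 15 gives isolation_days = 0, within [-4, 7].
Intervening on vax_rate: hospital_load = -vax_rate + 57. Reaching 15 requires vax_rate = 42, outside [-4, 7].
Intervening on contact_cap: hospital_load = 2*contact_cap + 43. Reaching 15 requires contact_cap = -14, outside [-4, 7].

set isolation_days = 0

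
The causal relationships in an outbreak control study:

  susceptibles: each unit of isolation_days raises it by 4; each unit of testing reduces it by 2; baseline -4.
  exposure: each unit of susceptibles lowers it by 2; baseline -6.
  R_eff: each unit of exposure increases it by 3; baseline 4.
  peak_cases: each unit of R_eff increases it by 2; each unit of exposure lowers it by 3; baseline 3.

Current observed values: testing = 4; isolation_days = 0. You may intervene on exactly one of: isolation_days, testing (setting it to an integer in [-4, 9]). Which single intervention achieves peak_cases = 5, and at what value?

set testing = -1

Intervening on isolation_days: peak_cases = -24*isolation_days + 65. Reaching 5 requires isolation_days = 5/2, not an integer.
Intervening on testing: with other inputs at their observed values, peak_cases = 12*testing + 17. Solving for 5 gives testing = -1, within [-4, 9].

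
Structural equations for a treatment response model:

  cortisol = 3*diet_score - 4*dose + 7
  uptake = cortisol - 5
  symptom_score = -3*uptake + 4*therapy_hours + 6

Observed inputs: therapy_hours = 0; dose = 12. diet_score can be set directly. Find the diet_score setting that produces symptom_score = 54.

diet_score = 10

Substituting into the cortisol equation gives cortisol = 3*diet_score - 41.
Substituting into the uptake equation gives uptake = 3*diet_score - 46.
Substituting into the symptom_score equation gives symptom_score = -9*diet_score + 144.
Solve -9*diet_score + 144 = 54: diet_score = (54 - 144) / -9 = 10.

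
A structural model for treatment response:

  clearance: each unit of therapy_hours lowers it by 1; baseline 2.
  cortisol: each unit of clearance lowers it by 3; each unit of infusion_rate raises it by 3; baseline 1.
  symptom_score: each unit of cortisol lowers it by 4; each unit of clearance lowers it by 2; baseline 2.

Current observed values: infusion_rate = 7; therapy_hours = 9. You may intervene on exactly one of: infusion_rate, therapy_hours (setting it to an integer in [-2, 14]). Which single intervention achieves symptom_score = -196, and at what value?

Intervening on infusion_rate: symptom_score = -12*infusion_rate - 72. Reaching -196 requires infusion_rate = 31/3, not an integer.
Intervening on therapy_hours: with other inputs at their observed values, symptom_score = -10*therapy_hours - 66. Solving for -196 gives therapy_hours = 13, within [-2, 14].

set therapy_hours = 13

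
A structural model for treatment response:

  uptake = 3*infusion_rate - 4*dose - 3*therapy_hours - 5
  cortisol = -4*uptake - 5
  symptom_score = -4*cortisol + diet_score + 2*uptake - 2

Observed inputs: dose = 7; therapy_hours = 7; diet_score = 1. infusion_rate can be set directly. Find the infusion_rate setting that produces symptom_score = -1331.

infusion_rate = -7

Substituting into the uptake equation gives uptake = 3*infusion_rate - 54.
So cortisol = -12*infusion_rate + 211.
So symptom_score = 54*infusion_rate - 953.
Solve 54*infusion_rate - 953 = -1331: infusion_rate = (-1331 + 953) / 54 = -7.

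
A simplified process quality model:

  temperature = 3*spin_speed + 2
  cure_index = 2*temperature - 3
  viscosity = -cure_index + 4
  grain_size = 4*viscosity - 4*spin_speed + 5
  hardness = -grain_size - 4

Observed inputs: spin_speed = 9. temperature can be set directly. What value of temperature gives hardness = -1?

temperature = 0

Intervening on temperature fixes its value directly, overriding its dependence on spin_speed.
Substituting into the viscosity equation gives viscosity = -2*temperature + 7.
This gives grain_size = -8*temperature - 3.
Substituting into the hardness equation gives hardness = 8*temperature - 1.
Solve 8*temperature - 1 = -1: temperature = (-1 + 1) / 8 = 0.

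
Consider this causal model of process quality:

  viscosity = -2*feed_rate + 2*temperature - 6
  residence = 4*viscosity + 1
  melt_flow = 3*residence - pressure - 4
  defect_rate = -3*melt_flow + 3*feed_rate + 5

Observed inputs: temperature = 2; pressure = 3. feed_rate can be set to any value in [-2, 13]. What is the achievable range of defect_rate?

-61 to 1064

Substituting into the viscosity equation gives viscosity = -2*feed_rate - 2.
Substituting into the residence equation gives residence = -8*feed_rate - 7.
Substituting into the melt_flow equation gives melt_flow = -24*feed_rate - 28.
Substituting into the defect_rate equation gives defect_rate = 75*feed_rate + 89.
Linear in feed_rate, so extremes are at the endpoints: feed_rate = -2 gives defect_rate = -61; feed_rate = 13 gives defect_rate = 1064.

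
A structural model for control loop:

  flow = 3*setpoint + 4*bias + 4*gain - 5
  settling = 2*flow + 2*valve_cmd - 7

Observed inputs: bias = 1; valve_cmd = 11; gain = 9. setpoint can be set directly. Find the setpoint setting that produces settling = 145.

Substituting into the flow equation gives flow = 3*setpoint + 35.
So settling = 6*setpoint + 85.
Solve 6*setpoint + 85 = 145: setpoint = (145 - 85) / 6 = 10.

setpoint = 10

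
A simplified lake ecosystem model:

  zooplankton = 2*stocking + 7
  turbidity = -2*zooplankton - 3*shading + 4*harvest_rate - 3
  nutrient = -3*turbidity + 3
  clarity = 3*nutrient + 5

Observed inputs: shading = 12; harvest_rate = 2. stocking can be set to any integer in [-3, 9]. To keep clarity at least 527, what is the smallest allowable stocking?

Substituting into the turbidity equation gives turbidity = -4*stocking - 45.
Substituting into the nutrient equation gives nutrient = 12*stocking + 138.
clarity becomes 36*stocking + 419.
Require 36*stocking + 419 ≥ 527, so stocking ≥ 3.
The smallest integer in [-3, 9] satisfying this is 3.

stocking = 3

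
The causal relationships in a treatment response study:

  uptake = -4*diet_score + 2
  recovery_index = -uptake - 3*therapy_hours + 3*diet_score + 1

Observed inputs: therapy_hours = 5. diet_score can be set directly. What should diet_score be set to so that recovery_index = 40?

diet_score = 8

Substituting into the recovery_index equation gives recovery_index = 7*diet_score - 16.
Solve 7*diet_score - 16 = 40: diet_score = (40 + 16) / 7 = 8.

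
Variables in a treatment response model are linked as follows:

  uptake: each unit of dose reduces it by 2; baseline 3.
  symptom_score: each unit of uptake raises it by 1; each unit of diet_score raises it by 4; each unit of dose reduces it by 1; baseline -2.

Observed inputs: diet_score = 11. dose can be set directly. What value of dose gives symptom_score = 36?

Substituting into the symptom_score equation gives symptom_score = -3*dose + 45.
Solve -3*dose + 45 = 36: dose = (36 - 45) / -3 = 3.

dose = 3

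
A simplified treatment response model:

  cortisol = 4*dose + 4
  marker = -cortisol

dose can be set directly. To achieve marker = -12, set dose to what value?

dose = 2

Substituting into the marker equation gives marker = -4*dose - 4.
Solve -4*dose - 4 = -12: dose = (-12 + 4) / -4 = 2.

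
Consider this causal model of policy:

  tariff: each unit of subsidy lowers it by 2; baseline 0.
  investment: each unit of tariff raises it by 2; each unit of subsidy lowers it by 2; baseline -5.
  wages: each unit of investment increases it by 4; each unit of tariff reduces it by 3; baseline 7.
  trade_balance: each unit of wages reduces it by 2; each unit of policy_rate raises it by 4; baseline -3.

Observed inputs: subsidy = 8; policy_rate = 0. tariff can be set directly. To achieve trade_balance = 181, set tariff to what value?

Intervening on tariff fixes its value directly, overriding its dependence on subsidy.
Substituting into the investment equation gives investment = 2*tariff - 21.
wages becomes 5*tariff - 77.
Substituting into the trade_balance equation gives trade_balance = -10*tariff + 151.
Solve -10*tariff + 151 = 181: tariff = (181 - 151) / -10 = -3.

tariff = -3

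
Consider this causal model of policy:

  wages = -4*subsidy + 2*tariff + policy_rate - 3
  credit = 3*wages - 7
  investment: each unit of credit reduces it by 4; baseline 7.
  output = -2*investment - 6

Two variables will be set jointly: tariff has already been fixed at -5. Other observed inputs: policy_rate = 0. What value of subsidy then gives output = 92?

subsidy = -5

With tariff held at -5:
Substituting into the wages equation gives wages = -4*subsidy - 13.
So credit = -12*subsidy - 46.
Substituting into the investment equation gives investment = 48*subsidy + 191.
So output = -96*subsidy - 388.
Solve -96*subsidy - 388 = 92: subsidy = (92 + 388) / -96 = -5.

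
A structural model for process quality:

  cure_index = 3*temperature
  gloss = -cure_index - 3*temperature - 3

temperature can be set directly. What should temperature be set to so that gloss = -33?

Substituting into the gloss equation gives gloss = -6*temperature - 3.
Solve -6*temperature - 3 = -33: temperature = (-33 + 3) / -6 = 5.

temperature = 5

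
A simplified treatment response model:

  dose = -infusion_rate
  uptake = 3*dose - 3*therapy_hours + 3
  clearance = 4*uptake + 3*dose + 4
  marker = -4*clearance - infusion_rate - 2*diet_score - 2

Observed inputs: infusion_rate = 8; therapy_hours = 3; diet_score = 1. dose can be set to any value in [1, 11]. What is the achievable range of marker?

-592 to 8

Intervening on dose fixes its value directly, overriding its dependence on infusion_rate.
Substituting into the uptake equation gives uptake = 3*dose - 6.
clearance becomes 15*dose - 20.
So marker = -60*dose + 68.
Linear in dose, so extremes are at the endpoints: dose = 1 gives marker = 8; dose = 11 gives marker = -592.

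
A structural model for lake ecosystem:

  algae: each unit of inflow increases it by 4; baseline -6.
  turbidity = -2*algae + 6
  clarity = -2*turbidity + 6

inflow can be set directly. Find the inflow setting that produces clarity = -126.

Substituting into the turbidity equation gives turbidity = -8*inflow + 18.
So clarity = 16*inflow - 30.
Solve 16*inflow - 30 = -126: inflow = (-126 + 30) / 16 = -6.

inflow = -6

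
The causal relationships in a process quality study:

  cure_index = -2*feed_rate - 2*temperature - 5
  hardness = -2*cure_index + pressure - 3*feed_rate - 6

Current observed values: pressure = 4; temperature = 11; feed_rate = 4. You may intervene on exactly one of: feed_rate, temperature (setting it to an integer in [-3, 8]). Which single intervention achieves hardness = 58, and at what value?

Intervening on feed_rate: with other inputs at their observed values, hardness = feed_rate + 52. Solving for 58 gives feed_rate = 6, within [-3, 8].
Intervening on temperature: hardness = 4*temperature + 12. Reaching 58 requires temperature = 23/2, not an integer.

set feed_rate = 6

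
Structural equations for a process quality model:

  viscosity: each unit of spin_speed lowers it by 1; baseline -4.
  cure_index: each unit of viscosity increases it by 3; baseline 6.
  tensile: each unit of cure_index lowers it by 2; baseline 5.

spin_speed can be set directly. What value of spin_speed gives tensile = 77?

Substituting into the cure_index equation gives cure_index = -3*spin_speed - 6.
Substituting into the tensile equation gives tensile = 6*spin_speed + 17.
Solve 6*spin_speed + 17 = 77: spin_speed = (77 - 17) / 6 = 10.

spin_speed = 10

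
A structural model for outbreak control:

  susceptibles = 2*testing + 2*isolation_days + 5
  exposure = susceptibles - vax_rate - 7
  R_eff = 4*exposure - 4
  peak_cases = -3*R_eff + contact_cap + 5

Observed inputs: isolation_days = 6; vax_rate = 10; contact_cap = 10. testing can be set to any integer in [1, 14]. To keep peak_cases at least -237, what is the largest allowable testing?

Substituting into the susceptibles equation gives susceptibles = 2*testing + 17.
So exposure = 2*testing.
Substituting into the R_eff equation gives R_eff = 8*testing - 4.
This gives peak_cases = -24*testing + 27.
Require -24*testing + 27 ≥ -237, so testing ≤ 11.
The largest integer in [1, 14] satisfying this is 11.

testing = 11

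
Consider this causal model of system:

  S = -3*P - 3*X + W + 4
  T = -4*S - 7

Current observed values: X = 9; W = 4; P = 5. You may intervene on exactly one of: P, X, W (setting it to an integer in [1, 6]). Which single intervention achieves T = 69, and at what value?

Intervening on P: T = 12*P + 69. Reaching 69 requires P = 0, outside [1, 6].
Intervening on X: with other inputs at their observed values, T = 12*X + 21. Solving for 69 gives X = 4, within [1, 6].
Intervening on W: T = -4*W + 145. Reaching 69 requires W = 19, outside [1, 6].

set X = 4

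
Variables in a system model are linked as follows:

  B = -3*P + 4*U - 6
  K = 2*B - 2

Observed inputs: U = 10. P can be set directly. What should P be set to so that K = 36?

Substituting into the B equation gives B = -3*P + 34.
This gives K = -6*P + 66.
Solve -6*P + 66 = 36: P = (36 - 66) / -6 = 5.

P = 5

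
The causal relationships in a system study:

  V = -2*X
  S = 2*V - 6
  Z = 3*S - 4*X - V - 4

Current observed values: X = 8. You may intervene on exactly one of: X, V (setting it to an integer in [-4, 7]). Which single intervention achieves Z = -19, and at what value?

set V = 7

Intervening on X: Z = -14*X - 22. Reaching -19 requires X = -3/14, not an integer.
Intervening on V: with other inputs at their observed values, Z = 5*V - 54. Solving for -19 gives V = 7, within [-4, 7].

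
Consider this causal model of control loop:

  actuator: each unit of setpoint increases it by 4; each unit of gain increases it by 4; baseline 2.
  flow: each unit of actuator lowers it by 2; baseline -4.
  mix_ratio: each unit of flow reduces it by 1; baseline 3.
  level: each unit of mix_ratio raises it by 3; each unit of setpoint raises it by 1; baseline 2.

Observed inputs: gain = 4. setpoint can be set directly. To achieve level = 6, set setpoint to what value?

setpoint = -5

Substituting into the actuator equation gives actuator = 4*setpoint + 18.
Substituting into the flow equation gives flow = -8*setpoint - 40.
Substituting into the mix_ratio equation gives mix_ratio = 8*setpoint + 43.
So level = 25*setpoint + 131.
Solve 25*setpoint + 131 = 6: setpoint = (6 - 131) / 25 = -5.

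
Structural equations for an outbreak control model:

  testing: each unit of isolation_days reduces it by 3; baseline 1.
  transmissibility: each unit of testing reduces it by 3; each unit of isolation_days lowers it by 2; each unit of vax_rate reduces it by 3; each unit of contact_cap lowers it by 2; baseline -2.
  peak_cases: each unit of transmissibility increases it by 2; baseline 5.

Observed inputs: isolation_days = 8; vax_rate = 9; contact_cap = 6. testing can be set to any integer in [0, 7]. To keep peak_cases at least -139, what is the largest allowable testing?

testing = 5

Intervening on testing fixes its value directly, overriding its dependence on isolation_days.
Substituting into the transmissibility equation gives transmissibility = -3*testing - 57.
peak_cases becomes -6*testing - 109.
Require -6*testing - 109 ≥ -139, so testing ≤ 5.
The largest integer in [0, 7] satisfying this is 5.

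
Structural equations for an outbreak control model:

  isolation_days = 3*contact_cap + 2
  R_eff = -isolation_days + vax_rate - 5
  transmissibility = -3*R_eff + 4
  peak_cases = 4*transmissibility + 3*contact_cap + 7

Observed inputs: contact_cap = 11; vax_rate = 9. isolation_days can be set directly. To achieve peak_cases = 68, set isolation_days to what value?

Intervening on isolation_days fixes its value directly, overriding its dependence on contact_cap.
Substituting into the R_eff equation gives R_eff = -isolation_days + 4.
Substituting into the transmissibility equation gives transmissibility = 3*isolation_days - 8.
This gives peak_cases = 12*isolation_days + 8.
Solve 12*isolation_days + 8 = 68: isolation_days = (68 - 8) / 12 = 5.

isolation_days = 5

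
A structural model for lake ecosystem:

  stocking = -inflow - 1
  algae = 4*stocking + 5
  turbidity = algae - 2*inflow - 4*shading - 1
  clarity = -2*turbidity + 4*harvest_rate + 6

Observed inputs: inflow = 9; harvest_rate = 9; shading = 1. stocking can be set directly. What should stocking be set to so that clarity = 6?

stocking = 9

Intervening on stocking fixes its value directly, overriding its dependence on inflow.
Substituting into the turbidity equation gives turbidity = 4*stocking - 18.
Substituting into the clarity equation gives clarity = -8*stocking + 78.
Solve -8*stocking + 78 = 6: stocking = (6 - 78) / -8 = 9.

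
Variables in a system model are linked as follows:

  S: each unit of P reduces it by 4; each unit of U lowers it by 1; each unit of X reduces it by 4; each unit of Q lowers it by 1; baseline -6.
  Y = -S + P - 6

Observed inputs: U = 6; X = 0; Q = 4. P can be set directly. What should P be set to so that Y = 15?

P = 1

Substituting into the S equation gives S = -4*P - 16.
Y becomes 5*P + 10.
Solve 5*P + 10 = 15: P = (15 - 10) / 5 = 1.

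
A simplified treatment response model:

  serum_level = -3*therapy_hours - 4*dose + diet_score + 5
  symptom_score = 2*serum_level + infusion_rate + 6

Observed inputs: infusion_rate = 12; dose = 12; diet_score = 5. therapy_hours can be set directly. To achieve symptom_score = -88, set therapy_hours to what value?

therapy_hours = 5

Substituting into the serum_level equation gives serum_level = -3*therapy_hours - 38.
Substituting into the symptom_score equation gives symptom_score = -6*therapy_hours - 58.
Solve -6*therapy_hours - 58 = -88: therapy_hours = (-88 + 58) / -6 = 5.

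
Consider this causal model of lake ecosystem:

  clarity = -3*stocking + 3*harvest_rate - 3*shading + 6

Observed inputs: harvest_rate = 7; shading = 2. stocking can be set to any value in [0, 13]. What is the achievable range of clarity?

-18 to 21

Substituting into the clarity equation gives clarity = -3*stocking + 21.
Linear in stocking, so extremes are at the endpoints: stocking = 0 gives clarity = 21; stocking = 13 gives clarity = -18.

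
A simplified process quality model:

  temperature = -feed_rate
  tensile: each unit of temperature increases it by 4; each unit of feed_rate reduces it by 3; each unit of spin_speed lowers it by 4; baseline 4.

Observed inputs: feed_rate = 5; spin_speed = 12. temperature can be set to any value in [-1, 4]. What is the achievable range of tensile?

Intervening on temperature fixes its value directly, overriding its dependence on feed_rate.
Substituting into the tensile equation gives tensile = 4*temperature - 59.
Linear in temperature, so extremes are at the endpoints: temperature = -1 gives tensile = -63; temperature = 4 gives tensile = -43.

-63 to -43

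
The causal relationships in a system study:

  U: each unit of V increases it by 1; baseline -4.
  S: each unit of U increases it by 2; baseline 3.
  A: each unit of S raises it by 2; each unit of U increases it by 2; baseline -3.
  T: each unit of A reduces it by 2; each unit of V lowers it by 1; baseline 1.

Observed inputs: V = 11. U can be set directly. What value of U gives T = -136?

Intervening on U fixes its value directly, overriding its dependence on V.
Substituting into the A equation gives A = 6*U + 3.
This gives T = -12*U - 16.
Solve -12*U - 16 = -136: U = (-136 + 16) / -12 = 10.

U = 10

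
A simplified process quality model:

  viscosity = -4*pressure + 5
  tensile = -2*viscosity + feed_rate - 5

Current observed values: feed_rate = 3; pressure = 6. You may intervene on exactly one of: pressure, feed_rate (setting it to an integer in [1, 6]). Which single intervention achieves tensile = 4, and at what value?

Intervening on pressure: with other inputs at their observed values, tensile = 8*pressure - 12. Solving for 4 gives pressure = 2, within [1, 6].
Intervening on feed_rate: tensile = feed_rate + 33. Reaching 4 requires feed_rate = -29, outside [1, 6].

set pressure = 2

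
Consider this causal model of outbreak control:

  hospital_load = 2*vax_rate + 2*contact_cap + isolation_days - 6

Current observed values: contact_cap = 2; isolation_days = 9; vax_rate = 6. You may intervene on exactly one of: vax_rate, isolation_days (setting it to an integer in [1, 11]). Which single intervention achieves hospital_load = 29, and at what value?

Intervening on vax_rate: with other inputs at their observed values, hospital_load = 2*vax_rate + 7. Solving for 29 gives vax_rate = 11, within [1, 11].
Intervening on isolation_days: hospital_load = isolation_days + 10. Reaching 29 requires isolation_days = 19, outside [1, 11].

set vax_rate = 11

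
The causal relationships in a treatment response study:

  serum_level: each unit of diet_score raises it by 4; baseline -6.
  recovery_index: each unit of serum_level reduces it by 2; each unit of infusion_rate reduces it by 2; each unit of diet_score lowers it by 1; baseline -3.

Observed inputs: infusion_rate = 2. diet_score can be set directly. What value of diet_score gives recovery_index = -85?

diet_score = 10

Substituting into the recovery_index equation gives recovery_index = -9*diet_score + 5.
Solve -9*diet_score + 5 = -85: diet_score = (-85 - 5) / -9 = 10.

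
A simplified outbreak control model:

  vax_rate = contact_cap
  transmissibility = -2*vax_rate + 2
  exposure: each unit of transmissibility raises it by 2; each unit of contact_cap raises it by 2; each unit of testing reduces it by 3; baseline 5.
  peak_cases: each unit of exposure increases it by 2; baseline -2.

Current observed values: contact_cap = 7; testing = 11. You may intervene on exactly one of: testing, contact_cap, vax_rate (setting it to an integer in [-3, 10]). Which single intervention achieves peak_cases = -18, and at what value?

set testing = 1

Intervening on testing: with other inputs at their observed values, peak_cases = -6*testing - 12. Solving for -18 gives testing = 1, within [-3, 10].
Intervening on contact_cap: peak_cases = -4*contact_cap - 50. Reaching -18 requires contact_cap = -8, outside [-3, 10].
Intervening on vax_rate: peak_cases = -8*vax_rate - 22. Reaching -18 requires vax_rate = -1/2, not an integer.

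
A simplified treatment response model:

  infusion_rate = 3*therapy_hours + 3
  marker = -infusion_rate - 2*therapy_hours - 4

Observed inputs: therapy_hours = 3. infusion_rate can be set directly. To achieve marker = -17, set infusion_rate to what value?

infusion_rate = 7

Intervening on infusion_rate fixes its value directly, overriding its dependence on therapy_hours.
Substituting into the marker equation gives marker = -infusion_rate - 10.
Solve -infusion_rate - 10 = -17: infusion_rate = (-17 + 10) / -1 = 7.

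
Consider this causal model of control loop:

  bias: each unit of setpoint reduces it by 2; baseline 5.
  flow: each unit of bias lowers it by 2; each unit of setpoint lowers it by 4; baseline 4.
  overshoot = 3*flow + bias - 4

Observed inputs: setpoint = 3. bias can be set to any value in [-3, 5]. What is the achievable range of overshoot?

Intervening on bias fixes its value directly, overriding its dependence on setpoint.
Substituting into the flow equation gives flow = -2*bias - 8.
This gives overshoot = -5*bias - 28.
Linear in bias, so extremes are at the endpoints: bias = -3 gives overshoot = -13; bias = 5 gives overshoot = -53.

-53 to -13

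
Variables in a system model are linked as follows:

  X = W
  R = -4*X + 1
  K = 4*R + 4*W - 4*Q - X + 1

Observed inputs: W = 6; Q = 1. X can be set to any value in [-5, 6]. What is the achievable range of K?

-77 to 110

Intervening on X fixes its value directly, overriding its dependence on W.
Substituting into the K equation gives K = -17*X + 25.
Linear in X, so extremes are at the endpoints: X = -5 gives K = 110; X = 6 gives K = -77.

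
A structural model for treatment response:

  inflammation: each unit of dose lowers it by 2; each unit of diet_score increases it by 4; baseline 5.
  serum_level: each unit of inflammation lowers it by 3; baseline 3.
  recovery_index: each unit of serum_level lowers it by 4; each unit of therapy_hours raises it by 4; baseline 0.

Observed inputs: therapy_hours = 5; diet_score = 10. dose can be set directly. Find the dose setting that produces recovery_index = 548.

dose = 0

Substituting into the inflammation equation gives inflammation = -2*dose + 45.
Substituting into the serum_level equation gives serum_level = 6*dose - 132.
Substituting into the recovery_index equation gives recovery_index = -24*dose + 548.
Solve -24*dose + 548 = 548: dose = (548 - 548) / -24 = 0.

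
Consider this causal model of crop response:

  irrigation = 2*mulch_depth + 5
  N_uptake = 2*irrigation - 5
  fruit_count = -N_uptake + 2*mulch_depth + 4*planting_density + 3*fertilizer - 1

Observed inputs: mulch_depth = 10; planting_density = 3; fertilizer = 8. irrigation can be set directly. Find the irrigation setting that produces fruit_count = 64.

irrigation = -2

Intervening on irrigation fixes its value directly, overriding its dependence on mulch_depth.
Substituting into the fruit_count equation gives fruit_count = -2*irrigation + 60.
Solve -2*irrigation + 60 = 64: irrigation = (64 - 60) / -2 = -2.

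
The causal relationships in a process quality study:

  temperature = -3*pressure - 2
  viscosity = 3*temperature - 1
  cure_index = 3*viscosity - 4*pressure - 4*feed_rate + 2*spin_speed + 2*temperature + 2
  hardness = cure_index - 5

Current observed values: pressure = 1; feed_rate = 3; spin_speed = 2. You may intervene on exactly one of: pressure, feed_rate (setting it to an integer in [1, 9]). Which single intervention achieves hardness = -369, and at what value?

set pressure = 9

Intervening on pressure: with other inputs at their observed values, hardness = -37*pressure - 36. Solving for -369 gives pressure = 9, within [1, 9].
Intervening on feed_rate: hardness = -4*feed_rate - 61. Reaching -369 requires feed_rate = 77, outside [1, 9].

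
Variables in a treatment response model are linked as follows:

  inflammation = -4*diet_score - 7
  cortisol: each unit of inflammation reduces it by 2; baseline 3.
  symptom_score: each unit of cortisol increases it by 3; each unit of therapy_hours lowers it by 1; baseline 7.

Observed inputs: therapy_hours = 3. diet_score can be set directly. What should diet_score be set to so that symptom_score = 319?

diet_score = 11

Substituting into the cortisol equation gives cortisol = 8*diet_score + 17.
symptom_score becomes 24*diet_score + 55.
Solve 24*diet_score + 55 = 319: diet_score = (319 - 55) / 24 = 11.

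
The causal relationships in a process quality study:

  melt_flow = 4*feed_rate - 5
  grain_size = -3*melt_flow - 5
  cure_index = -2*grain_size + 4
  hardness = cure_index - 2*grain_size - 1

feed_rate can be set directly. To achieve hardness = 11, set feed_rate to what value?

feed_rate = 1

Substituting into the grain_size equation gives grain_size = -12*feed_rate + 10.
So cure_index = 24*feed_rate - 16.
This gives hardness = 48*feed_rate - 37.
Solve 48*feed_rate - 37 = 11: feed_rate = (11 + 37) / 48 = 1.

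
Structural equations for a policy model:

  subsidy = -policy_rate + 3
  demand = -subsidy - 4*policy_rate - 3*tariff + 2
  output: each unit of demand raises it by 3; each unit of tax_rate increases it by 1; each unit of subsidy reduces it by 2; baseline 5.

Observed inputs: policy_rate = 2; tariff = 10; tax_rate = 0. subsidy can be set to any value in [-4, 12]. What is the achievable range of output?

Intervening on subsidy fixes its value directly, overriding its dependence on policy_rate.
Substituting into the demand equation gives demand = -subsidy - 36.
Substituting into the output equation gives output = -5*subsidy - 103.
Linear in subsidy, so extremes are at the endpoints: subsidy = -4 gives output = -83; subsidy = 12 gives output = -163.

-163 to -83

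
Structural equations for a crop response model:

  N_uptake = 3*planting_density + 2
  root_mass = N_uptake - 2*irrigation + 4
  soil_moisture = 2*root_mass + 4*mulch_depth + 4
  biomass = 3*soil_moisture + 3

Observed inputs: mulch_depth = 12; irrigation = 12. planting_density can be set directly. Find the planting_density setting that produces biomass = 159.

Substituting into the root_mass equation gives root_mass = 3*planting_density - 18.
So soil_moisture = 6*planting_density + 16.
This gives biomass = 18*planting_density + 51.
Solve 18*planting_density + 51 = 159: planting_density = (159 - 51) / 18 = 6.

planting_density = 6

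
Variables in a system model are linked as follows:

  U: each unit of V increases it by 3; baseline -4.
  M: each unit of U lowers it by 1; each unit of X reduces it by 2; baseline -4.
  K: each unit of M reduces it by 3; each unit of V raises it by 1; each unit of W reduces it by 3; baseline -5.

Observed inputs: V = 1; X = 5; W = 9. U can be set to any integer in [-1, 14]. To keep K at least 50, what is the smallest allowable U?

Intervening on U fixes its value directly, overriding its dependence on V.
Substituting into the M equation gives M = -U - 14.
Substituting into the K equation gives K = 3*U + 11.
Require 3*U + 11 ≥ 50, so U ≥ 13.
The smallest integer in [-1, 14] satisfying this is 13.

U = 13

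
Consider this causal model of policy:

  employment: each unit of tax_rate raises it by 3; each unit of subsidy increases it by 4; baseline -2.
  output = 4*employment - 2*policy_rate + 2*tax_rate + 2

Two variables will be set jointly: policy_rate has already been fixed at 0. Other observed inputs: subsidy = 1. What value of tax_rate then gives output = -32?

With policy_rate held at 0:
Substituting into the employment equation gives employment = 3*tax_rate + 2.
So output = 14*tax_rate + 10.
Solve 14*tax_rate + 10 = -32: tax_rate = (-32 - 10) / 14 = -3.

tax_rate = -3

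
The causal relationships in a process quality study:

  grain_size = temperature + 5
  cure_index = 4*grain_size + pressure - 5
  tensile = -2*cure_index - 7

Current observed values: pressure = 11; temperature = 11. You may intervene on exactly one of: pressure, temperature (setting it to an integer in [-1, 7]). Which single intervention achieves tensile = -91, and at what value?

set temperature = 4

Intervening on pressure: tensile = -2*pressure - 125. Reaching -91 requires pressure = -17, outside [-1, 7].
Intervening on temperature: with other inputs at their observed values, tensile = -8*temperature - 59. Solving for -91 gives temperature = 4, within [-1, 7].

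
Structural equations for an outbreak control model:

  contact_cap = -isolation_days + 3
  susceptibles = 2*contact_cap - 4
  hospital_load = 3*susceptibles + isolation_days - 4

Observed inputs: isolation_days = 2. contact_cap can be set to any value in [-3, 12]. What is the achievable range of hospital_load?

Intervening on contact_cap fixes its value directly, overriding its dependence on isolation_days.
Substituting into the hospital_load equation gives hospital_load = 6*contact_cap - 14.
Linear in contact_cap, so extremes are at the endpoints: contact_cap = -3 gives hospital_load = -32; contact_cap = 12 gives hospital_load = 58.

-32 to 58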